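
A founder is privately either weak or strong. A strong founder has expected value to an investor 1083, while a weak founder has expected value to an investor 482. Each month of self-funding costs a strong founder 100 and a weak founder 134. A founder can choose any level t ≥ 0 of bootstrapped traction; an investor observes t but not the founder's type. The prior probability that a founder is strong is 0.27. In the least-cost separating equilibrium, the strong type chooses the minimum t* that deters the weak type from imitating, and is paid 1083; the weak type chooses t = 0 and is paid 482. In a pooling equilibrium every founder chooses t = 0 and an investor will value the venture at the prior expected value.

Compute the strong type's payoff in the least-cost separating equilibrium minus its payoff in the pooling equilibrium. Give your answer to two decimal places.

-9.78

Least-cost separating signal: t* solves 482 = 1083 − 134·t*, so t* = (1083 − 482)/134 ≈ 4.4851.
Strong type's separating payoff: 1083 − 100 × t* = 1083 − 100 × (1083 − 482)/134 = 1083 − 60100/134 ≈ 634.4925.
Pooling payoff: 0.27 × 1083 + 0.73 × 482 = 644.27.
Difference: 634.4925 − 644.27 = -9.7775, i.e. -9.78 to two decimal places.
The strong type would prefer the pooling outcome.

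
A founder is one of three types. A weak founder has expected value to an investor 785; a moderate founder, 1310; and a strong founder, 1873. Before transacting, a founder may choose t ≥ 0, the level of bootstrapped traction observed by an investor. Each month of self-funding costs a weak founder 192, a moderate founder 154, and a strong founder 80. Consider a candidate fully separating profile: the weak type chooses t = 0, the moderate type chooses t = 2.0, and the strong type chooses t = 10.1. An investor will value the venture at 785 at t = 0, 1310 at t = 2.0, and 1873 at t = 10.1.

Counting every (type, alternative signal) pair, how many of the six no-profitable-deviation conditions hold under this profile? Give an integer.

4

Strong (own payoff 1873 − 80×10.1 = 1065): to t=0 gives 785 → no gain ✓; to t=2.0 gives 1310 − 80×2.0 = 1150 → profitable ✗.
Weak (own payoff 785): to t=2.0 gives 1310 − 192×2.0 = 926 → profitable ✗; to t=10.1 gives 1873 − 192×10.1 = -66.2 → no gain ✓.
Moderate (own payoff 1310 − 154×2.0 = 1002): to t=0 gives 785 → no gain ✓; to t=10.1 gives 1873 − 154×10.1 = 317.6 → no gain ✓.
4 of the 6 constraints hold; not an equilibrium.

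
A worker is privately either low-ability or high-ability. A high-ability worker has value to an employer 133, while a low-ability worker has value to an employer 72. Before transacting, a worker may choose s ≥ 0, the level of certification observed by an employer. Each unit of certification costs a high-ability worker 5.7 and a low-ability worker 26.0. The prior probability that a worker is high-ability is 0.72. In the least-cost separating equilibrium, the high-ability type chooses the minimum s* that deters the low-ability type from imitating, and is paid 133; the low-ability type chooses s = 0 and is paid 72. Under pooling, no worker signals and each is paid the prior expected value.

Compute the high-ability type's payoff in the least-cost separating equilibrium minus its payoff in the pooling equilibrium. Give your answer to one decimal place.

Least-cost separating signal: s* solves 72 = 133 − 26.0·s*, so s* = (133 − 72)/26.0 ≈ 2.3462.
High-ability type's separating payoff: 133 − 5.7 × s* = 133 − 5.7 × (133 − 72)/26.0 = 133 − 347.7/26.0 ≈ 119.627.
Pooling payoff: 0.72 × 133 + 0.28 × 72 = 115.92.
Difference: 119.627 − 115.92 = 3.707, i.e. 3.7 to one decimal place.
The high-ability type prefers to separate.

3.7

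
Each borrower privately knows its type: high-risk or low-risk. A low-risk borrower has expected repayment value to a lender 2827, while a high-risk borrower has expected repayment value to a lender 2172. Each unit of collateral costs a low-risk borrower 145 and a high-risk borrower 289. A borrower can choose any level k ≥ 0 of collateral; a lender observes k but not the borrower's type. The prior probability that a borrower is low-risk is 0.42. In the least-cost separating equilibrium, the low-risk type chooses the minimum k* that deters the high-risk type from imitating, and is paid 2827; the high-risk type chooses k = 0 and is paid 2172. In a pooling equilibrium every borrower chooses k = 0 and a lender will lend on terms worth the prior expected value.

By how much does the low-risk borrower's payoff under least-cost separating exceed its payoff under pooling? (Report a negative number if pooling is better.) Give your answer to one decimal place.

Least-cost separating signal: k* solves 2172 = 2827 − 289·k*, so k* = (2827 − 2172)/289 ≈ 2.2664.
Low-risk type's separating payoff: 2827 − 145 × k* = 2827 − 145 × (2827 − 2172)/289 = 2827 − 94975/289 ≈ 2498.367.
Pooling payoff: 0.42 × 2827 + 0.58 × 2172 = 2447.1.
Difference: 2498.367 − 2447.1 = 51.267, i.e. 51.3 to one decimal place.
The low-risk type prefers to separate.

51.3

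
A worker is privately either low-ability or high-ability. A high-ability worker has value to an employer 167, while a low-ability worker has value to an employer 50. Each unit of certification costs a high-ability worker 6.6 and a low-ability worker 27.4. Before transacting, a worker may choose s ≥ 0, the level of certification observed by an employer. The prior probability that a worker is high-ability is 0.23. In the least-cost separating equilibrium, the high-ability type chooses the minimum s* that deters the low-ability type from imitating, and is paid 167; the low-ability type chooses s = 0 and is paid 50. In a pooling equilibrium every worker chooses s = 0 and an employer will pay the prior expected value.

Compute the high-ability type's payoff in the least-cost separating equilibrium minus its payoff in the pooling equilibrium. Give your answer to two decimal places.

Least-cost separating signal: s* solves 50 = 167 − 27.4·s*, so s* = (167 − 50)/27.4 ≈ 4.2701.
High-ability type's separating payoff: 167 − 6.6 × s* = 167 − 6.6 × (167 − 50)/27.4 = 167 − 772.2/27.4 ≈ 138.8175.
Pooling payoff: 0.23 × 167 + 0.77 × 50 = 76.91.
Difference: 138.8175 − 76.91 = 61.9075, i.e. 61.91 to two decimal places.
The high-ability type prefers to separate.

61.91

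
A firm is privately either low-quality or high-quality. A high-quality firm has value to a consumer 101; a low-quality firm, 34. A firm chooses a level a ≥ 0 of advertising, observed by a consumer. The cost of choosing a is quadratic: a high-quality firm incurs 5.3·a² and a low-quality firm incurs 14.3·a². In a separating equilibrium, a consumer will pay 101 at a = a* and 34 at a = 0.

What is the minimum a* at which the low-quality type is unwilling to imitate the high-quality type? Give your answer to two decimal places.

2.16

The low-quality type at a = 0 receives 34; imitating at a* yields 101 − 14.3·a*².
Indifference: 34 = 101 − 14.3·a*², so a*² = (101 − 34) / 14.3 ≈ 4.6853.
a* = √4.6853 ≈ 2.16.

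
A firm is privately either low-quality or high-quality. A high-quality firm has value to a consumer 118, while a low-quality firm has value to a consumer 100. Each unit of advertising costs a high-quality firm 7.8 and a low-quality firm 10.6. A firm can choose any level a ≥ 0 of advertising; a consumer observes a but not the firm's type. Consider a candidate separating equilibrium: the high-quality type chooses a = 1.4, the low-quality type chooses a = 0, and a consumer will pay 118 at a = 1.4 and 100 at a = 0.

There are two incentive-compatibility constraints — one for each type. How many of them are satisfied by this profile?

High-quality type: signal → 118 − 7.8 × 1.4 = 107.08; deviate to 0 → 100. IC holds (107.08 ≥ 100).
Low-quality type: stay at 0 → 100; mimic → 118 − 10.6 × 1.4 = 103.16. IC fails (100 < 103.16).
1 of 2 constraints hold, so this profile is not an equilibrium.

1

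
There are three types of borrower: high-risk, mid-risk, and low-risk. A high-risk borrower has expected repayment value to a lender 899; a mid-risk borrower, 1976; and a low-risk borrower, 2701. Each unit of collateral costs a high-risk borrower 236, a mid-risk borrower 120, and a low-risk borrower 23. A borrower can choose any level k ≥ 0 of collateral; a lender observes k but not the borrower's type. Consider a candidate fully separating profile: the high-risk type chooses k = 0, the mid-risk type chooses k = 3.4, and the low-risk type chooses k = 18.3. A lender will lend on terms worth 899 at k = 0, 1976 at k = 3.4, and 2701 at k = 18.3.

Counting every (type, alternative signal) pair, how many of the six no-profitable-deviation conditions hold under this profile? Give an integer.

Low-risk (own payoff 2701 − 23×18.3 = 2280.1): to k=0 gives 899 → no gain ✓; to k=3.4 gives 1976 − 23×3.4 = 1897.8 → no gain ✓.
High-risk (own payoff 899): to k=3.4 gives 1976 − 236×3.4 = 1173.6 → profitable ✗; to k=18.3 gives 2701 − 236×18.3 = -1617.8 → no gain ✓.
Mid-risk (own payoff 1976 − 120×3.4 = 1568): to k=0 gives 899 → no gain ✓; to k=18.3 gives 2701 − 120×18.3 = 505 → no gain ✓.
5 of the 6 constraints hold; not an equilibrium.

5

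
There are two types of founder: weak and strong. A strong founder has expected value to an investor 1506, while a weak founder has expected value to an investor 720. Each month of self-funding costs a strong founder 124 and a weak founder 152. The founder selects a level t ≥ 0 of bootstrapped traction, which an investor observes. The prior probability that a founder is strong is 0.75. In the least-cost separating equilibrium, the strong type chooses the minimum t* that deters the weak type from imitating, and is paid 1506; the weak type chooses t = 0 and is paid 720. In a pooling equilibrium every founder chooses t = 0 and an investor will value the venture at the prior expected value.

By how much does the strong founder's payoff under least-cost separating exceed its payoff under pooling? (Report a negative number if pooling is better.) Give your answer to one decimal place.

Least-cost separating signal: t* solves 720 = 1506 − 152·t*, so t* = (1506 − 720)/152 ≈ 5.1711.
Strong type's separating payoff: 1506 − 124 × t* = 1506 − 124 × (1506 − 720)/152 = 1506 − 97464/152 ≈ 864.789.
Pooling payoff: 0.75 × 1506 + 0.25 × 720 = 1309.5.
Difference: 864.789 − 1309.5 = -444.711, i.e. -444.7 to one decimal place.
The strong type would prefer the pooling outcome.

-444.7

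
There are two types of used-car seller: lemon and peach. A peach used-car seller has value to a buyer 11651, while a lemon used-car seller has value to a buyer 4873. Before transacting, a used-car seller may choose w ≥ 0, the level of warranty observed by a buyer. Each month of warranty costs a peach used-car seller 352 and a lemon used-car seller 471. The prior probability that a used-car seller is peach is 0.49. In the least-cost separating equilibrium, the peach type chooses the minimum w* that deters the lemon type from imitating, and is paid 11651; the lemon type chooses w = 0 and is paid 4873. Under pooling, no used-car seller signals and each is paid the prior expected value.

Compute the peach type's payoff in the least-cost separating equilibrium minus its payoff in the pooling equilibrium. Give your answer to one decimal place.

Least-cost separating signal: w* solves 4873 = 11651 − 471·w*, so w* = (11651 − 4873)/471 ≈ 14.3907.
Peach type's separating payoff: 11651 − 352 × w* = 11651 − 352 × (11651 − 4873)/471 = 11651 − 2385856/471 ≈ 6585.488.
Pooling payoff: 0.49 × 11651 + 0.51 × 4873 = 8194.22.
Difference: 6585.488 − 8194.22 = -1608.732, i.e. -1608.7 to one decimal place.
The peach type would prefer the pooling outcome.

-1608.7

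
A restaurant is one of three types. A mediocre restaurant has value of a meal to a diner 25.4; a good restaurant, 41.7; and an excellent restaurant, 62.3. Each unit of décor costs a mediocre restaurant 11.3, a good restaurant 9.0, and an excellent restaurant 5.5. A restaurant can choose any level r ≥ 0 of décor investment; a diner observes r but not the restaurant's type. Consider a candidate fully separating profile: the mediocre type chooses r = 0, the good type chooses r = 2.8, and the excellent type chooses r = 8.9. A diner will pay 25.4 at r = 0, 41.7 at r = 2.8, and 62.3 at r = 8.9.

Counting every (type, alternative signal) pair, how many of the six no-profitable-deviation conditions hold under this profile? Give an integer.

Mediocre (own payoff 25.4): to r=2.8 gives 41.7 − 11.3×2.8 = 10.06 → no gain ✓; to r=8.9 gives 62.3 − 11.3×8.9 = -38.27 → no gain ✓.
Good (own payoff 41.7 − 9.0×2.8 = 16.5): to r=0 gives 25.4 → profitable ✗; to r=8.9 gives 62.3 − 9.0×8.9 = -17.8 → no gain ✓.
Excellent (own payoff 62.3 − 5.5×8.9 = 13.35): to r=0 gives 25.4 → profitable ✗; to r=2.8 gives 41.7 − 5.5×2.8 = 26.3 → profitable ✗.
3 of the 6 constraints hold; not an equilibrium.

3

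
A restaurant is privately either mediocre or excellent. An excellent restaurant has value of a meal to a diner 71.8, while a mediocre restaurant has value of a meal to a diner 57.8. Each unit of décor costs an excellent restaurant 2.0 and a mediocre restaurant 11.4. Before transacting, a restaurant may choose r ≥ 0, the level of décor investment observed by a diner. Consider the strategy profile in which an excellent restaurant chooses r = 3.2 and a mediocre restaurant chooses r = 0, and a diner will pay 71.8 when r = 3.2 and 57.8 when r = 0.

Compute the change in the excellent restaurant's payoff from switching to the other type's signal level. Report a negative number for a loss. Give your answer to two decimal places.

-7.60

Playing r = 3.2 the excellent restaurant receives 71.8 − 2.0 × 3.2 = 65.4.
Deviating to r = 0 yields 57.8 instead.
Gain from deviating: 57.8 − 65.4 = -7.60.
The gain is negative, so the excellent type's incentive-compatibility constraint is satisfied.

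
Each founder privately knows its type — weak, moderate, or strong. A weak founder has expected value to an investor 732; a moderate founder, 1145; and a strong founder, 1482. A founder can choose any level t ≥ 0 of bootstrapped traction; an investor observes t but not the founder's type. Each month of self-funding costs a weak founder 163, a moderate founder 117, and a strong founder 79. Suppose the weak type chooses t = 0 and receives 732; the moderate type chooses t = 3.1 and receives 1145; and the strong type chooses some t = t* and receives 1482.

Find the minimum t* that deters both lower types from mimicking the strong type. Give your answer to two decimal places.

5.98

Weak type (on-path payoff 732) won't mimic when 732 ≥ 1482 − 163·t*, i.e. t* ≥ 4.60.
Moderate type (on-path payoff 1145 − 117×3.1 = 782.3) won't mimic when 782.3 ≥ 1482 − 117·t*, i.e. t* ≥ 5.98.
Both must hold, so t* = max(4.60, 5.98) = 5.98. The moderate type's constraint binds.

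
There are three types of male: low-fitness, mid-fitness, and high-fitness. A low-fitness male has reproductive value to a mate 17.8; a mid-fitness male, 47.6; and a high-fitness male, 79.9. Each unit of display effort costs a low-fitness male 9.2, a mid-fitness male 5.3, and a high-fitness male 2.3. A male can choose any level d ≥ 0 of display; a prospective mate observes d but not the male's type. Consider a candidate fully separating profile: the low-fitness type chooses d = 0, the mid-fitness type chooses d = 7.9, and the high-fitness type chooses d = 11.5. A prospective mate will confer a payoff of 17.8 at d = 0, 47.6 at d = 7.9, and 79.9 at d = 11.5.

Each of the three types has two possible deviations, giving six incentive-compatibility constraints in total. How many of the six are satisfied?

High-fitness (own payoff 79.9 − 2.3×11.5 = 53.45): to d=0 gives 17.8 → no gain ✓; to d=7.9 gives 47.6 − 2.3×7.9 = 29.43 → no gain ✓.
Mid-fitness (own payoff 47.6 − 5.3×7.9 = 5.73): to d=0 gives 17.8 → profitable ✗; to d=11.5 gives 79.9 − 5.3×11.5 = 18.95 → profitable ✗.
Low-fitness (own payoff 17.8): to d=7.9 gives 47.6 − 9.2×7.9 = -25.08 → no gain ✓; to d=11.5 gives 79.9 − 9.2×11.5 = -25.9 → no gain ✓.
4 of the 6 constraints hold; not an equilibrium.

4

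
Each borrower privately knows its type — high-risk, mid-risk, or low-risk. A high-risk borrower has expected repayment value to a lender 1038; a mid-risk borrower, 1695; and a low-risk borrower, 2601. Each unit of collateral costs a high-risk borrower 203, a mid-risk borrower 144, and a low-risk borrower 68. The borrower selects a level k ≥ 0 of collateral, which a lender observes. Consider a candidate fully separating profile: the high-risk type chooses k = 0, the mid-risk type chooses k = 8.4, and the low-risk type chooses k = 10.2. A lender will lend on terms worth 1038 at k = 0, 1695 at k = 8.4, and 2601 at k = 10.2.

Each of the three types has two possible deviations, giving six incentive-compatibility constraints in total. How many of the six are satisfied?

4

Low-risk (own payoff 2601 − 68×10.2 = 1907.4): to k=0 gives 1038 → no gain ✓; to k=8.4 gives 1695 − 68×8.4 = 1123.8 → no gain ✓.
Mid-risk (own payoff 1695 − 144×8.4 = 485.4): to k=0 gives 1038 → profitable ✗; to k=10.2 gives 2601 − 144×10.2 = 1132.2 → profitable ✗.
High-risk (own payoff 1038): to k=8.4 gives 1695 − 203×8.4 = -10.2 → no gain ✓; to k=10.2 gives 2601 − 203×10.2 = 530.4 → no gain ✓.
4 of the 6 constraints hold; not an equilibrium.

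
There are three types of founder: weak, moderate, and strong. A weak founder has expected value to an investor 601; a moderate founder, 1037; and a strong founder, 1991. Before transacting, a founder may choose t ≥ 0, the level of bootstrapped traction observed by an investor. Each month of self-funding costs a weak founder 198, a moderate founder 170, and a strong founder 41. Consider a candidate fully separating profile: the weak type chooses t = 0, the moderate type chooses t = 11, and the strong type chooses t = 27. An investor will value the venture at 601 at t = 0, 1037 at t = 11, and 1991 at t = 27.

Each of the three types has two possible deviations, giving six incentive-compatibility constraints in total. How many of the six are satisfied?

Moderate (own payoff 1037 − 170×11 = -833): to t=0 gives 601 → profitable ✗; to t=27 gives 1991 − 170×27 = -2599 → no gain ✓.
Strong (own payoff 1991 − 41×27 = 884): to t=0 gives 601 → no gain ✓; to t=11 gives 1037 − 41×11 = 586 → no gain ✓.
Weak (own payoff 601): to t=11 gives 1037 − 198×11 = -1141 → no gain ✓; to t=27 gives 1991 − 198×27 = -3355 → no gain ✓.
5 of the 6 constraints hold; not an equilibrium.

5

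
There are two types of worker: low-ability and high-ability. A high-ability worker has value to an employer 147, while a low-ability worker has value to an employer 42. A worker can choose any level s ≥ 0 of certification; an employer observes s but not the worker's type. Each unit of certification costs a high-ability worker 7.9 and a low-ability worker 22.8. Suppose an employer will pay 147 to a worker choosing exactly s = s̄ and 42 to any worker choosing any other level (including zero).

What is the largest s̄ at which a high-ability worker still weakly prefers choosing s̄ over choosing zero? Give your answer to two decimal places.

Choosing s̄ yields the high-ability type 147 − 7.9·s̄; choosing zero yields 42.
The high-ability type is indifferent at 147 − 7.9·s̄ = 42, i.e. s̄ = (147 − 42) / 7.9 ≈ 13.29.
For any s̄ above 13.29 the high-ability type would rather pool at zero, so separation collapses.

13.29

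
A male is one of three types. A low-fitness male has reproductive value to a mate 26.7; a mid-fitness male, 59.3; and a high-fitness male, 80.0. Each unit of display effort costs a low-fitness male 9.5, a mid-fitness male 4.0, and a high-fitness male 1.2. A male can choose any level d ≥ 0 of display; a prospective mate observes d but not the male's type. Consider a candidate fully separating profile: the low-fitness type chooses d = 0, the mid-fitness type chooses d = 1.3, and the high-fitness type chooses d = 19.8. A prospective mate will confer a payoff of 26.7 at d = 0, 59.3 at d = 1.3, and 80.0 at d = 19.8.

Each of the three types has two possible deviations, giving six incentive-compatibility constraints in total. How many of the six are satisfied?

Mid-fitness (own payoff 59.3 − 4.0×1.3 = 54.1): to d=0 gives 26.7 → no gain ✓; to d=19.8 gives 80.0 − 4.0×19.8 = 0.8 → no gain ✓.
High-fitness (own payoff 80.0 − 1.2×19.8 = 56.24): to d=0 gives 26.7 → no gain ✓; to d=1.3 gives 59.3 − 1.2×1.3 = 57.74 → profitable ✗.
Low-fitness (own payoff 26.7): to d=1.3 gives 59.3 − 9.5×1.3 = 46.95 → profitable ✗; to d=19.8 gives 80.0 − 9.5×19.8 = -108.1 → no gain ✓.
4 of the 6 constraints hold; not an equilibrium.

4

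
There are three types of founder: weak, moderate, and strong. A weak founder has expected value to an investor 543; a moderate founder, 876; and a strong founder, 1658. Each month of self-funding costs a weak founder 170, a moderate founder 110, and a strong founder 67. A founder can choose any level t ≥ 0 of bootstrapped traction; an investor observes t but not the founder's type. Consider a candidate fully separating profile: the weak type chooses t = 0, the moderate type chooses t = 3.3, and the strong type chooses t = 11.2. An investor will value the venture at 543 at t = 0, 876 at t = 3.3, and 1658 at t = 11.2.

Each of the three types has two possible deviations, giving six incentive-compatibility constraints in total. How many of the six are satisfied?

5

Moderate (own payoff 876 − 110×3.3 = 513): to t=0 gives 543 → profitable ✗; to t=11.2 gives 1658 − 110×11.2 = 426 → no gain ✓.
Strong (own payoff 1658 − 67×11.2 = 907.6): to t=0 gives 543 → no gain ✓; to t=3.3 gives 876 − 67×3.3 = 654.9 → no gain ✓.
Weak (own payoff 543): to t=3.3 gives 876 − 170×3.3 = 315 → no gain ✓; to t=11.2 gives 1658 − 170×11.2 = -246 → no gain ✓.
5 of the 6 constraints hold; not an equilibrium.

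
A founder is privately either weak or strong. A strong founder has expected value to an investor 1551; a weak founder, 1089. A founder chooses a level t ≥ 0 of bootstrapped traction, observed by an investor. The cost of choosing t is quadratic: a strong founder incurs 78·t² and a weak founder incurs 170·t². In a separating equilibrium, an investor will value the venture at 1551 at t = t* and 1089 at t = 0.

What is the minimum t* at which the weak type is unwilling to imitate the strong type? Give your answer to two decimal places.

1.65

The weak type at t = 0 receives 1089; imitating at t* yields 1551 − 170·t*².
Indifference: 1089 = 1551 − 170·t*², so t*² = (1551 − 1089) / 170 ≈ 2.7176.
t* = √2.7176 ≈ 1.65.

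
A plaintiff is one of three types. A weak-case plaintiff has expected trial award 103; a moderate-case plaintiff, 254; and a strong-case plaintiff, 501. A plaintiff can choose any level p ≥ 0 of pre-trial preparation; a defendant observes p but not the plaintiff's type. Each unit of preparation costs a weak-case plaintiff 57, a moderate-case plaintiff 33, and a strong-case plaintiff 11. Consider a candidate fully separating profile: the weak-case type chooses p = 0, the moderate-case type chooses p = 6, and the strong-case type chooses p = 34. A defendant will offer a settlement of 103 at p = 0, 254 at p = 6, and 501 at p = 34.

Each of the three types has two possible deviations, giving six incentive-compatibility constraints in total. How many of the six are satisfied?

4

Strong-case (own payoff 501 − 11×34 = 127): to p=0 gives 103 → no gain ✓; to p=6 gives 254 − 11×6 = 188 → profitable ✗.
Weak-case (own payoff 103): to p=6 gives 254 − 57×6 = -88 → no gain ✓; to p=34 gives 501 − 57×34 = -1437 → no gain ✓.
Moderate-case (own payoff 254 − 33×6 = 56): to p=0 gives 103 → profitable ✗; to p=34 gives 501 − 33×34 = -621 → no gain ✓.
4 of the 6 constraints hold; not an equilibrium.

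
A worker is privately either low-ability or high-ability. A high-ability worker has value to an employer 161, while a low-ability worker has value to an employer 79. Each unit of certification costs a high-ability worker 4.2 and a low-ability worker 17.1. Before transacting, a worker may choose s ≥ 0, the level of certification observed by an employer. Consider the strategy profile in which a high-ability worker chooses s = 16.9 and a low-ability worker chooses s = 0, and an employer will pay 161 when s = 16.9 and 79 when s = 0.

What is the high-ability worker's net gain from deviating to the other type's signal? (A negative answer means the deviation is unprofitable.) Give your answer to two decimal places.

Playing s = 16.9 the high-ability worker receives 161 − 4.2 × 16.9 = 90.02.
Deviating to s = 0 yields 79 instead.
Gain from deviating: 79 − 90.02 = -11.02.
The gain is negative, so the high-ability type's incentive-compatibility constraint is satisfied.

-11.02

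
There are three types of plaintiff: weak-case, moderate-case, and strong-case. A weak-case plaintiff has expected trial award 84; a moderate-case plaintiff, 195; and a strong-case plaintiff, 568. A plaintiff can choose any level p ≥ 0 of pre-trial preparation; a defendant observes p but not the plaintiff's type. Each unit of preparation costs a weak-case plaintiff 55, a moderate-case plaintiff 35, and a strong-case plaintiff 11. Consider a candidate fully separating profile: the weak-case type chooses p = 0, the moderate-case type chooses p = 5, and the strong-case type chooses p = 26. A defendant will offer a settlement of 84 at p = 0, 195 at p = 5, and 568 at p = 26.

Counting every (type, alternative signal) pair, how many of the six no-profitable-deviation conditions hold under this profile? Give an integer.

5

Moderate-case (own payoff 195 − 35×5 = 20): to p=0 gives 84 → profitable ✗; to p=26 gives 568 − 35×26 = -342 → no gain ✓.
Strong-case (own payoff 568 − 11×26 = 282): to p=0 gives 84 → no gain ✓; to p=5 gives 195 − 11×5 = 140 → no gain ✓.
Weak-case (own payoff 84): to p=5 gives 195 − 55×5 = -80 → no gain ✓; to p=26 gives 568 − 55×26 = -862 → no gain ✓.
5 of the 6 constraints hold; not an equilibrium.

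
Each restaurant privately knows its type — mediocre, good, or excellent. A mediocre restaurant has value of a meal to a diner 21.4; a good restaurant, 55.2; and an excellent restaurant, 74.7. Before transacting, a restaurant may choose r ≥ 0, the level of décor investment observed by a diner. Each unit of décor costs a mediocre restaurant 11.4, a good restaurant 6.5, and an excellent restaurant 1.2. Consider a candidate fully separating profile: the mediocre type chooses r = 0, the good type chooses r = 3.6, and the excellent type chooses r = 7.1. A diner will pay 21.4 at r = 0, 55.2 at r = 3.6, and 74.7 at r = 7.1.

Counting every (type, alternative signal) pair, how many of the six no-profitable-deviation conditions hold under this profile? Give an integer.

Good (own payoff 55.2 − 6.5×3.6 = 31.8): to r=0 gives 21.4 → no gain ✓; to r=7.1 gives 74.7 − 6.5×7.1 = 28.55 → no gain ✓.
Excellent (own payoff 74.7 − 1.2×7.1 = 66.18): to r=0 gives 21.4 → no gain ✓; to r=3.6 gives 55.2 − 1.2×3.6 = 50.88 → no gain ✓.
Mediocre (own payoff 21.4): to r=3.6 gives 55.2 − 11.4×3.6 = 14.16 → no gain ✓; to r=7.1 gives 74.7 − 11.4×7.1 = -6.24 → no gain ✓.
6 of the 6 constraints hold; this profile is a separating equilibrium.

6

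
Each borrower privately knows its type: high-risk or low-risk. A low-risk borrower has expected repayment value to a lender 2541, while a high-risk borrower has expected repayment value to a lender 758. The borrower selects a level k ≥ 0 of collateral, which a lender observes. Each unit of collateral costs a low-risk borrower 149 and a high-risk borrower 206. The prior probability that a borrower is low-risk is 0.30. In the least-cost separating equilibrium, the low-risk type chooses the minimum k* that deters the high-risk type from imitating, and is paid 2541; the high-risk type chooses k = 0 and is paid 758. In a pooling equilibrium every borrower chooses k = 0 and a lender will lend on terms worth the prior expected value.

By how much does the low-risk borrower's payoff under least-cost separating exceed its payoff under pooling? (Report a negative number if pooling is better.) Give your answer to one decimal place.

-41.5

Least-cost separating signal: k* solves 758 = 2541 − 206·k*, so k* = (2541 − 758)/206 ≈ 8.6553.
Low-risk type's separating payoff: 2541 − 149 × k* = 2541 − 149 × (2541 − 758)/206 = 2541 − 265667/206 ≈ 1251.354.
Pooling payoff: 0.30 × 2541 + 0.70 × 758 = 1292.9.
Difference: 1251.354 − 1292.9 = -41.546, i.e. -41.5 to one decimal place.
The low-risk type would prefer the pooling outcome.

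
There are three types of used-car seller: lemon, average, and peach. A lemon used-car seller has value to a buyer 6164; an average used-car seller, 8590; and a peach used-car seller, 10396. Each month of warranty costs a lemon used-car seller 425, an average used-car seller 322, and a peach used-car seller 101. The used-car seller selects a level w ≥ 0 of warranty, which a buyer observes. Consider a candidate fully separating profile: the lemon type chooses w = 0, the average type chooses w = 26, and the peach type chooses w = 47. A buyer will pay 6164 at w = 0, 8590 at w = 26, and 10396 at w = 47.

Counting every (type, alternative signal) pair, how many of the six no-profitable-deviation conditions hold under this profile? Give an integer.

Peach (own payoff 10396 − 101×47 = 5649): to w=0 gives 6164 → profitable ✗; to w=26 gives 8590 − 101×26 = 5964 → profitable ✗.
Average (own payoff 8590 − 322×26 = 218): to w=0 gives 6164 → profitable ✗; to w=47 gives 10396 − 322×47 = -4738 → no gain ✓.
Lemon (own payoff 6164): to w=26 gives 8590 − 425×26 = -2460 → no gain ✓; to w=47 gives 10396 − 425×47 = -9579 → no gain ✓.
3 of the 6 constraints hold; not an equilibrium.

3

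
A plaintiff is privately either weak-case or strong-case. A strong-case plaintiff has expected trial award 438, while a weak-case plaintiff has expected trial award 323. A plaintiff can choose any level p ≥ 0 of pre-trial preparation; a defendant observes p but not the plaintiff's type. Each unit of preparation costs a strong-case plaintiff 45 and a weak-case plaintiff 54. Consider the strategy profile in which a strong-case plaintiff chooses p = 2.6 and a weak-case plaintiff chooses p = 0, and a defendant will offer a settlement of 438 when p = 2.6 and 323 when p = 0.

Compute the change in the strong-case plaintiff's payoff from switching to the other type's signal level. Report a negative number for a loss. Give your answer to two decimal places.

Playing p = 2.6 the strong-case plaintiff receives 438 − 45 × 2.6 = 321.
Deviating to p = 0 yields 323 instead.
Gain from deviating: 323 − 321 = 2.00.
The gain is positive, so the strong-case type's incentive-compatibility constraint is violated — this profile is not a separating equilibrium.

2.00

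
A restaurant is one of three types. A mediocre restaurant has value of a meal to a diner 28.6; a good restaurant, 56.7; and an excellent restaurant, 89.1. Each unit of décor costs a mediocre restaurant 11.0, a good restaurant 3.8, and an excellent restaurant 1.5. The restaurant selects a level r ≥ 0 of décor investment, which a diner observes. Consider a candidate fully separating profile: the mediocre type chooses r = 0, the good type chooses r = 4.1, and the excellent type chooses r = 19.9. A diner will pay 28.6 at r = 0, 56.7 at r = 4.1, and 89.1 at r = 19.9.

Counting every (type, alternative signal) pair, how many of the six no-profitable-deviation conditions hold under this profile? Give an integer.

Mediocre (own payoff 28.6): to r=4.1 gives 56.7 − 11.0×4.1 = 11.6 → no gain ✓; to r=19.9 gives 89.1 − 11.0×19.9 = -129.8 → no gain ✓.
Excellent (own payoff 89.1 − 1.5×19.9 = 59.25): to r=0 gives 28.6 → no gain ✓; to r=4.1 gives 56.7 − 1.5×4.1 = 50.55 → no gain ✓.
Good (own payoff 56.7 − 3.8×4.1 = 41.12): to r=0 gives 28.6 → no gain ✓; to r=19.9 gives 89.1 − 3.8×19.9 = 13.48 → no gain ✓.
6 of the 6 constraints hold; this profile is a separating equilibrium.

6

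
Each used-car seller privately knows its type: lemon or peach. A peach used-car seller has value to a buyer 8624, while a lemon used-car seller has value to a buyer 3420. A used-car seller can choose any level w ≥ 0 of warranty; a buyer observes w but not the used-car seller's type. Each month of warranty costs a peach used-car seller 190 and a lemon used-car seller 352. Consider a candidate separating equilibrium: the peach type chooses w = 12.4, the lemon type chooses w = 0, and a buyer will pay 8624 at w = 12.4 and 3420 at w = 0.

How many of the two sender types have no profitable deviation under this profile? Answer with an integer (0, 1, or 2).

1

Peach type: signal → 8624 − 190 × 12.4 = 6268; deviate to 0 → 3420. IC holds (6268 ≥ 3420).
Lemon type: stay at 0 → 3420; mimic → 8624 − 352 × 12.4 = 4259.2. IC fails (3420 < 4259.2).
1 of 2 constraints hold, so this profile is not an equilibrium.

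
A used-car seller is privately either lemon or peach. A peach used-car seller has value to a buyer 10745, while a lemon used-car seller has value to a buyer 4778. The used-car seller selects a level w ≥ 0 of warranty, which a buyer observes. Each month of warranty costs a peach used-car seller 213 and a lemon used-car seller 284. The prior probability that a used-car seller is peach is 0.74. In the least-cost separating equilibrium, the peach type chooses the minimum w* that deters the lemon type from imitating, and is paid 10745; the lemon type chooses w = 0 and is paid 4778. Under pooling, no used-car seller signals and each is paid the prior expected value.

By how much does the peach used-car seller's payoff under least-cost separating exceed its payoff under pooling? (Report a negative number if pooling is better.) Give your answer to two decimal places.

Least-cost separating signal: w* solves 4778 = 10745 − 284·w*, so w* = (10745 − 4778)/284 ≈ 21.0106.
Peach type's separating payoff: 10745 − 213 × w* = 10745 − 213 × (10745 − 4778)/284 = 10745 − 1270971/284 = 6269.75.
Pooling payoff: 0.74 × 10745 + 0.26 × 4778 = 9193.58.
Difference: 6269.75 − 9193.58 = -2923.83.
The peach type would prefer the pooling outcome.

-2923.83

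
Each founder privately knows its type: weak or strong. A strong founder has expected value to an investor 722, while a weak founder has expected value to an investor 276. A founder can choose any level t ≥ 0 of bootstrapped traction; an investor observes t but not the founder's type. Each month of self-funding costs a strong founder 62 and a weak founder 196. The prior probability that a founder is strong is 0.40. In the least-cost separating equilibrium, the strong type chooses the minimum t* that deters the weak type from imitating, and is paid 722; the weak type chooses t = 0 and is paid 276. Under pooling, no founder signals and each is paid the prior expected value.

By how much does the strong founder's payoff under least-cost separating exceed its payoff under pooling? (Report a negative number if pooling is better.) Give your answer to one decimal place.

126.5

Least-cost separating signal: t* solves 276 = 722 − 196·t*, so t* = (722 − 276)/196 ≈ 2.2755.
Strong type's separating payoff: 722 − 62 × t* = 722 − 62 × (722 − 276)/196 = 722 − 27652/196 ≈ 580.918.
Pooling payoff: 0.40 × 722 + 0.60 × 276 = 454.4.
Difference: 580.918 − 454.4 = 126.518, i.e. 126.5 to one decimal place.
The strong type prefers to separate.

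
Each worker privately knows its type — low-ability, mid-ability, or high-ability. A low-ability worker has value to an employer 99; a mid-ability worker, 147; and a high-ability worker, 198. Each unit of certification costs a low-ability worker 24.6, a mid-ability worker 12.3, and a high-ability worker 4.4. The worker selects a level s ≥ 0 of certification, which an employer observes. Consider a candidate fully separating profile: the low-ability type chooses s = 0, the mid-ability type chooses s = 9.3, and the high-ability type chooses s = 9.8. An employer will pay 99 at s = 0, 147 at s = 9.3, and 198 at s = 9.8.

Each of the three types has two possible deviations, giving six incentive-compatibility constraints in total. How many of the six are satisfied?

4

Mid-ability (own payoff 147 − 12.3×9.3 = 32.61): to s=0 gives 99 → profitable ✗; to s=9.8 gives 198 − 12.3×9.8 = 77.46 → profitable ✗.
Low-ability (own payoff 99): to s=9.3 gives 147 − 24.6×9.3 = -81.78 → no gain ✓; to s=9.8 gives 198 − 24.6×9.8 = -43.08 → no gain ✓.
High-ability (own payoff 198 − 4.4×9.8 = 154.88): to s=0 gives 99 → no gain ✓; to s=9.3 gives 147 − 4.4×9.3 = 106.08 → no gain ✓.
4 of the 6 constraints hold; not an equilibrium.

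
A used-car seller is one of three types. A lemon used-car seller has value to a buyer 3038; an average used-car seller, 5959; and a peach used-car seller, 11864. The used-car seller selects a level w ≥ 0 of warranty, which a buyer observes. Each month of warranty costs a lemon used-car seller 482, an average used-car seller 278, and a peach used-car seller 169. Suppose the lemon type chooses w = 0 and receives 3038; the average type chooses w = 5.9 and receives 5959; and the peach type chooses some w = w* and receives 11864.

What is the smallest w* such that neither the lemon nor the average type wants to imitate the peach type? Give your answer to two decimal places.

Average type (on-path payoff 5959 − 278×5.9 = 4318.8) won't mimic when 4318.8 ≥ 11864 − 278·w*, i.e. w* ≥ 27.14.
Lemon type (on-path payoff 3038) won't mimic when 3038 ≥ 11864 − 482·w*, i.e. w* ≥ 18.31.
Both must hold, so w* = max(18.31, 27.14) = 27.14. The average type's constraint binds.

27.14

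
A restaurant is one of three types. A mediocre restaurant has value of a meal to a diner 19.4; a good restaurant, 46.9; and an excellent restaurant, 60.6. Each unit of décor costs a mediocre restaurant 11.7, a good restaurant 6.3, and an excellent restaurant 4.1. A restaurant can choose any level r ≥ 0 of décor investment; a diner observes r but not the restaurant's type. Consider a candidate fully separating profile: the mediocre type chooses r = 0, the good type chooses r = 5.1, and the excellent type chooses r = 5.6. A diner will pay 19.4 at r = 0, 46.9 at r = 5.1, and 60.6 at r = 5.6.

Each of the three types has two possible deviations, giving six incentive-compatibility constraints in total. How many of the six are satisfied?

Good (own payoff 46.9 − 6.3×5.1 = 14.77): to r=0 gives 19.4 → profitable ✗; to r=5.6 gives 60.6 − 6.3×5.6 = 25.32 → profitable ✗.
Mediocre (own payoff 19.4): to r=5.1 gives 46.9 − 11.7×5.1 = -12.77 → no gain ✓; to r=5.6 gives 60.6 − 11.7×5.6 = -4.92 → no gain ✓.
Excellent (own payoff 60.6 − 4.1×5.6 = 37.64): to r=0 gives 19.4 → no gain ✓; to r=5.1 gives 46.9 − 4.1×5.1 = 25.99 → no gain ✓.
4 of the 6 constraints hold; not an equilibrium.

4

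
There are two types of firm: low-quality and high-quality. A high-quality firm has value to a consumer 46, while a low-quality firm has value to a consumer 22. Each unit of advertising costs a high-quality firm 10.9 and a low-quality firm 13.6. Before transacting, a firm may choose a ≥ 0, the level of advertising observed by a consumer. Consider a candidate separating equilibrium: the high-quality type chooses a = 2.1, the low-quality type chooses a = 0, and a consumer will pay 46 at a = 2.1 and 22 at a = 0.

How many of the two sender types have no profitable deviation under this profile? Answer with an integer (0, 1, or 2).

Low-quality type: stay at 0 → 22; mimic → 46 − 13.6 × 2.1 = 17.44. IC holds (22 ≥ 17.44).
High-quality type: signal → 46 − 10.9 × 2.1 = 23.11; deviate to 0 → 22. IC holds (23.11 ≥ 22).
2 of 2 constraints hold, so this is a separating equilibrium.

2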